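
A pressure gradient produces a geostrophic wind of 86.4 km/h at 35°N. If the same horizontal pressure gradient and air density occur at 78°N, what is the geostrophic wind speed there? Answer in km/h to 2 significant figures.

51 km/h

With the same pressure gradient and density, V_g ∝ 1/f ∝ 1/sin φ.
V₂ = V₁ · sin φ₁ / sin φ₂ = 86.4 × sin 35° / sin 78°
V₂ = 86.4 × 0.5736/0.9781 = 51 km/h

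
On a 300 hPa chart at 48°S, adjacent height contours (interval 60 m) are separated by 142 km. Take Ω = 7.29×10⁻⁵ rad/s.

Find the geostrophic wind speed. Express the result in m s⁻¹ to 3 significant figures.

38.3 m s⁻¹

Coriolis parameter at 48°S:
f = 2Ω sin φ = 2 × 7.29×10⁻⁵ × sin 48° = 1.08×10⁻⁴ s⁻¹
Height gradient: |∂Z/∂n| = 60 m / 142000 m = 4.23×10⁻⁴
On a pressure surface, geostrophic balance gives V_g = (g/f)|∂Z/∂n|:
V_g = 9.81 × 4.23×10⁻⁴ / 1.08×10⁻⁴ = 38.3 m/s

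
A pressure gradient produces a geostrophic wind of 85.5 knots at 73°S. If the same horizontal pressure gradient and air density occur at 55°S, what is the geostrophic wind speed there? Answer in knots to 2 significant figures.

With the same pressure gradient and density, V_g ∝ 1/f ∝ 1/sin φ.
V₂ = V₁ · sin φ₁ / sin φ₂ = 85.5 × sin 73° / sin 55°
V₂ = 85.5 × 0.9563/0.8192 = 100 knots

100 knots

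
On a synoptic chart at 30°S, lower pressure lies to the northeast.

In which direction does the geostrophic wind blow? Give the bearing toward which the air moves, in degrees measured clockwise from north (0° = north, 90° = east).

The pressure-gradient force points toward the northeast (bearing 045°).
Geostrophic balance: in the Southern Hemisphere the Coriolis force deflects motion to the left, so the geostrophic wind blows 90° to the left of the pressure-gradient force (low pressure on the right).
Rotating 045° by 90° counterclockwise gives 315° — the wind blows toward the northwest.

315°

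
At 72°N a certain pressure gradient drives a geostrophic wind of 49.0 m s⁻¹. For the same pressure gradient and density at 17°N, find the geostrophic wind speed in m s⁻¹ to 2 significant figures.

160 m s⁻¹

With the same pressure gradient and density, V_g ∝ 1/f ∝ 1/sin φ.
V₂ = V₁ · sin φ₁ / sin φ₂ = 49.0 × sin 72° / sin 17°
V₂ = 49.0 × 0.9511/0.2924 = 160 m s⁻¹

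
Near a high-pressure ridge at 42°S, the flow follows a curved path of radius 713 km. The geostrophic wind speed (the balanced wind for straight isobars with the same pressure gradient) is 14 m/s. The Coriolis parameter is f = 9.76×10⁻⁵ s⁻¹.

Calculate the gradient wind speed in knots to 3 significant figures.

37.7 knots

Around a high, pressure-gradient force acts outward with centrifugal, so Coriolis balances both:
fV = (1/ρ)|∂P/∂n| + V²/R  →  V² − fR·V + fR·V_g = 0
With fR = 9.76×10⁻⁵ × 713×10³ m = 69.6 m/s:
V = [fR − √((fR)² − 4 fR V_g)]/2 = [69.6 − √(69.6² − 4×69.6×14)]/2 = 19.4 m/s
Supergeostrophic (V > V_g = 14 m/s), as expected around a high.
Converting: 19.4 m/s × 1.944 = 37.7 knots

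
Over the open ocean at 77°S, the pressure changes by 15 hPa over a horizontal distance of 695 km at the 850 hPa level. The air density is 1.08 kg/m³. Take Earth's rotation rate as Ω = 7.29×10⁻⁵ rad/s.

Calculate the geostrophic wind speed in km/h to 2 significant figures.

Coriolis parameter at 77°S:
f = 2Ω sin φ = 2 × 7.29×10⁻⁵ × sin 77° = 1.42×10⁻⁴ s⁻¹
Pressure gradient: |∂P/∂n| = 1500 Pa / 695000 m = 2.16×10⁻³ Pa/m
Geostrophic balance (pressure-gradient force = Coriolis force):
V_g = (1/(fρ)) |∂P/∂n| = 2.16×10⁻³ / (1.42×10⁻⁴ × 1.08) = 14.1 m/s
Converting: 14.1 m/s × 3.6 = 51 km/h

51 km/h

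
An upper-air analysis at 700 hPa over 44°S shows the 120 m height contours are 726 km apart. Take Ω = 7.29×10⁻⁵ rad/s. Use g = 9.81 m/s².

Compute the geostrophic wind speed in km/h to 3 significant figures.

Coriolis parameter at 44°S:
f = 2Ω sin φ = 2 × 7.29×10⁻⁵ × sin 44° = 1.01×10⁻⁴ s⁻¹
Height gradient: |∂Z/∂n| = 120 m / 726000 m = 1.65×10⁻⁴
On a pressure surface, geostrophic balance gives V_g = (g/f)|∂Z/∂n|:
V_g = 9.81 × 1.65×10⁻⁴ / 1.01×10⁻⁴ = 16.0 m/s
Converting: 16.0 m/s × 3.6 = 57.6 km/h

57.6 km/h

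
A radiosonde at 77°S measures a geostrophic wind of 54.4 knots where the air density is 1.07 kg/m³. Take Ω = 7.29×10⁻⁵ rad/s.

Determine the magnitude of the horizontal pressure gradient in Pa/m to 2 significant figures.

Coriolis parameter at 77°S:
f = 2Ω sin φ = 2 × 7.29×10⁻⁵ × sin 77° = 1.42×10⁻⁴ s⁻¹
Wind speed in SI: 54.4 knots = 28.0 m/s
Geostrophic balance rearranged: |∂P/∂n| = f ρ V_g
|∂P/∂n| = 1.42×10⁻⁴ × 1.07 × 28.0 = 4.25×10⁻³ Pa/m

4.3×10⁻³ Pa/m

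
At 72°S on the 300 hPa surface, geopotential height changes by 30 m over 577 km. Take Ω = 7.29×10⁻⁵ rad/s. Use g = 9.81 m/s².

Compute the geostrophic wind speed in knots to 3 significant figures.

7.15 knots

Coriolis parameter at 72°S:
f = 2Ω sin φ = 2 × 7.29×10⁻⁵ × sin 72° = 1.39×10⁻⁴ s⁻¹
Height gradient: |∂Z/∂n| = 30 m / 577000 m = 5.20×10⁻⁵
On a pressure surface, geostrophic balance gives V_g = (g/f)|∂Z/∂n|:
V_g = 9.81 × 5.20×10⁻⁵ / 1.39×10⁻⁴ = 3.68 m/s
Converting: 3.68 m/s × 1.944 = 7.15 knots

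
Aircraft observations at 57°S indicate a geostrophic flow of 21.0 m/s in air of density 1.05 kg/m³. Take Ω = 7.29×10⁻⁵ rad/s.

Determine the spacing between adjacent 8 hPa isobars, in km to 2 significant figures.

300 km

Coriolis parameter at 57°S:
f = 2Ω sin φ = 2 × 7.29×10⁻⁵ × sin 57° = 1.22×10⁻⁴ s⁻¹
Geostrophic balance rearranged: |∂P/∂n| = f ρ V_g
|∂P/∂n| = 1.22×10⁻⁴ × 1.05 × 21.0 = 2.70×10⁻³ Pa/m
Isobar spacing: Δn = ΔP/|∂P/∂n| = 800 Pa / 2.70×10⁻³ Pa/m = 296710 m ≈ 300 km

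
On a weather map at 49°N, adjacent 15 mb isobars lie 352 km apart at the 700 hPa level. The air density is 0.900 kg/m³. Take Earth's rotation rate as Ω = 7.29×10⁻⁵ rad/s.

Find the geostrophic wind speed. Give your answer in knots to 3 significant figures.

83.6 knots

Coriolis parameter at 49°N:
f = 2Ω sin φ = 2 × 7.29×10⁻⁵ × sin 49° = 1.10×10⁻⁴ s⁻¹
Pressure gradient: |∂P/∂n| = 1500 Pa / 352000 m = 4.26×10⁻³ Pa/m
Geostrophic balance (pressure-gradient force = Coriolis force):
V_g = (1/(fρ)) |∂P/∂n| = 4.26×10⁻³ / (1.10×10⁻⁴ × 0.900) = 43.0 m/s
Converting: 43.0 m/s × 1.944 = 83.6 knots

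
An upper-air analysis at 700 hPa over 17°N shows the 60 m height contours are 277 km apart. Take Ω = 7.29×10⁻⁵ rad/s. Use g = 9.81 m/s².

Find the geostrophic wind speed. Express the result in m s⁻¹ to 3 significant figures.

Coriolis parameter at 17°N:
f = 2Ω sin φ = 2 × 7.29×10⁻⁵ × sin 17° = 4.26×10⁻⁵ s⁻¹
Height gradient: |∂Z/∂n| = 60 m / 277000 m = 2.17×10⁻⁴
On a pressure surface, geostrophic balance gives V_g = (g/f)|∂Z/∂n|:
V_g = 9.81 × 2.17×10⁻⁴ / 4.26×10⁻⁵ = 49.8 m/s

49.8 m s⁻¹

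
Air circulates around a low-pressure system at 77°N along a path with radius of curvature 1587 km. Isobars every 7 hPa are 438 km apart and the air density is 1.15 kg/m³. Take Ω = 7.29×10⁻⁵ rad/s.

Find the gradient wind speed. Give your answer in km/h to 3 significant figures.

33.8 km/h

Coriolis parameter at 77°N:
f = 2Ω sin φ = 2 × 7.29×10⁻⁵ × sin 77° = 1.42×10⁻⁴ s⁻¹
Pressure gradient: |∂P/∂n| = 700 Pa / 438000 m = 1.60×10⁻³ Pa/m
Geostrophic speed: V_g = |∂P/∂n|/(fρ) = 1.60×10⁻³/(1.42×10⁻⁴ × 1.15) = 9.78 m/s
Around a low, centrifugal force acts outward with Coriolis, so pressure-gradient force balances both:
(1/ρ)|∂P/∂n| = fV + V²/R  →  V² + fR·V − fR·V_g = 0
With fR = 1.42×10⁻⁴ × 1587×10³ m = 225 m/s:
V = [−fR + √((fR)² + 4 fR V_g)]/2 = [−225 + √(225² + 4×225×9.78)]/2 = 9.39 m/s
Subgeostrophic (V < V_g = 9.78 m/s), as expected around a low.
Converting: 9.39 m/s × 3.6 = 33.8 km/h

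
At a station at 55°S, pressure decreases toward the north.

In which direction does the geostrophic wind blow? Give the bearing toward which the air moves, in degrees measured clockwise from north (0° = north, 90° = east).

270°

The pressure-gradient force points toward the north (bearing 000°).
Geostrophic balance: in the Southern Hemisphere the Coriolis force deflects motion to the left, so the geostrophic wind blows 90° to the left of the pressure-gradient force (low pressure on the right).
Rotating 000° by 90° counterclockwise gives 270° — the wind blows toward the west.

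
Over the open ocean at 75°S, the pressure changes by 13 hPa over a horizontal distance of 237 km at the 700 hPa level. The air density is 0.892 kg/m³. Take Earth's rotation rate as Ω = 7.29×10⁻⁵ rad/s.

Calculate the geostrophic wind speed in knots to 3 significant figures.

Coriolis parameter at 75°S:
f = 2Ω sin φ = 2 × 7.29×10⁻⁵ × sin 75° = 1.41×10⁻⁴ s⁻¹
Pressure gradient: |∂P/∂n| = 1300 Pa / 237000 m = 5.49×10⁻³ Pa/m
Geostrophic balance (pressure-gradient force = Coriolis force):
V_g = (1/(fρ)) |∂P/∂n| = 5.49×10⁻³ / (1.41×10⁻⁴ × 0.892) = 43.7 m/s
Converting: 43.7 m/s × 1.944 = 84.9 knots

84.9 knots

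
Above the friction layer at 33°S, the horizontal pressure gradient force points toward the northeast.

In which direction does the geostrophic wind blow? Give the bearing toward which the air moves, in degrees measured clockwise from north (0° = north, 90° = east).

The pressure-gradient force points toward the northeast (bearing 045°).
Geostrophic balance: in the Southern Hemisphere the Coriolis force deflects motion to the left, so the geostrophic wind blows 90° to the left of the pressure-gradient force (low pressure on the right).
Rotating 045° by 90° counterclockwise gives 315° — the wind blows toward the northwest.

315°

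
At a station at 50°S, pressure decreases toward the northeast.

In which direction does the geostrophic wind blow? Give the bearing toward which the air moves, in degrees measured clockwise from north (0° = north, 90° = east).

The pressure-gradient force points toward the northeast (bearing 045°).
Geostrophic balance: in the Southern Hemisphere the Coriolis force deflects motion to the left, so the geostrophic wind blows 90° to the left of the pressure-gradient force (low pressure on the right).
Rotating 045° by 90° counterclockwise gives 315° — the wind blows toward the northwest.

315°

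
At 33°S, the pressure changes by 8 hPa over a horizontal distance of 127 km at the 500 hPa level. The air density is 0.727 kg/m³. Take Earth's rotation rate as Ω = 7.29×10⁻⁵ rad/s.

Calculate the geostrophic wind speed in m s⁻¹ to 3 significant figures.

Coriolis parameter at 33°S:
f = 2Ω sin φ = 2 × 7.29×10⁻⁵ × sin 33° = 7.94×10⁻⁵ s⁻¹
Pressure gradient: |∂P/∂n| = 800 Pa / 127000 m = 6.30×10⁻³ Pa/m
Geostrophic balance (pressure-gradient force = Coriolis force):
V_g = (1/(fρ)) |∂P/∂n| = 6.30×10⁻³ / (7.94×10⁻⁵ × 0.727) = 109 m/s

109 m s⁻¹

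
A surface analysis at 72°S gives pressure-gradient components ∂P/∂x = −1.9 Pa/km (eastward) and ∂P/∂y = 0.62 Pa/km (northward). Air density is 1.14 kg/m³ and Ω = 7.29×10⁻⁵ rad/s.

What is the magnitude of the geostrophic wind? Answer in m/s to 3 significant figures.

Coriolis parameter at 72°S:
f = 2Ω sin φ = 2 × 7.29×10⁻⁵ × sin 72° = 1.39×10⁻⁴ s⁻¹
In the Southern Hemisphere f is negative: f = −1.39×10⁻⁴ s⁻¹.
Component geostrophic relations (x east, y north):
u_g = −(1/(fρ)) ∂P/∂y,  v_g = (1/(fρ)) ∂P/∂x
u_g = −(0.62×10⁻³)/(−1.39×10⁻⁴ × 1.14) = 3.92 m/s;  v_g = (−1.9×10⁻³)/(−1.39×10⁻⁴ × 1.14) = 12.0 m/s
|V_g| = √(u_g² + v_g²) = 12.6 m/s

12.6 m/s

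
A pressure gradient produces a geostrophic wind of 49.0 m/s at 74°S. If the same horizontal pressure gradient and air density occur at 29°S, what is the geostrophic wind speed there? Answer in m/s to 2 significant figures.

With the same pressure gradient and density, V_g ∝ 1/f ∝ 1/sin φ.
V₂ = V₁ · sin φ₁ / sin φ₂ = 49.0 × sin 74° / sin 29°
V₂ = 49.0 × 0.9613/0.4848 = 97 m/s

97 m/s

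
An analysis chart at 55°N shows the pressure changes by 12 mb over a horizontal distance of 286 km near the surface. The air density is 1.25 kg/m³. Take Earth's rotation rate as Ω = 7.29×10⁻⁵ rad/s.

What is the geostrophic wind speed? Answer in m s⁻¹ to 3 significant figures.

28.1 m s⁻¹

Coriolis parameter at 55°N:
f = 2Ω sin φ = 2 × 7.29×10⁻⁵ × sin 55° = 1.19×10⁻⁴ s⁻¹
Pressure gradient: |∂P/∂n| = 1200 Pa / 286000 m = 4.20×10⁻³ Pa/m
Geostrophic balance (pressure-gradient force = Coriolis force):
V_g = (1/(fρ)) |∂P/∂n| = 4.20×10⁻³ / (1.19×10⁻⁴ × 1.25) = 28.1 m/s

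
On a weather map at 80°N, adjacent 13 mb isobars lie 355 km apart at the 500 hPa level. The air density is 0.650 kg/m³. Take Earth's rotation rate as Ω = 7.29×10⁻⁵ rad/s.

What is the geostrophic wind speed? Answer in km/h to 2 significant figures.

140 km/h

Coriolis parameter at 80°N:
f = 2Ω sin φ = 2 × 7.29×10⁻⁵ × sin 80° = 1.44×10⁻⁴ s⁻¹
Pressure gradient: |∂P/∂n| = 1300 Pa / 355000 m = 3.66×10⁻³ Pa/m
Geostrophic balance (pressure-gradient force = Coriolis force):
V_g = (1/(fρ)) |∂P/∂n| = 3.66×10⁻³ / (1.44×10⁻⁴ × 0.650) = 39.2 m/s
Converting: 39.2 m/s × 3.6 = 140 km/h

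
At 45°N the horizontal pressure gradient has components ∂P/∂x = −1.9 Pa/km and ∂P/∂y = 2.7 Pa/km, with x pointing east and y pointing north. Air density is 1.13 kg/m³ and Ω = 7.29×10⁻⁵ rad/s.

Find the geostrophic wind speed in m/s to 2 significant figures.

28 m/s

Coriolis parameter at 45°N:
f = 2Ω sin φ = 2 × 7.29×10⁻⁵ × sin 45° = 1.03×10⁻⁴ s⁻¹
Component geostrophic relations (x east, y north):
u_g = −(1/(fρ)) ∂P/∂y,  v_g = (1/(fρ)) ∂P/∂x
u_g = −(2.7×10⁻³)/(1.03×10⁻⁴ × 1.13) = −23.2 m/s;  v_g = (−1.9×10⁻³)/(1.03×10⁻⁴ × 1.13) = −16.3 m/s
|V_g| = √(u_g² + v_g²) = 28.3 m/s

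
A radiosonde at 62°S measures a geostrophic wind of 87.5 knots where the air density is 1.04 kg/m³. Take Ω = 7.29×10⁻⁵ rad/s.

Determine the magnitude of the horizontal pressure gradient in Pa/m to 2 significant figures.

Coriolis parameter at 62°S:
f = 2Ω sin φ = 2 × 7.29×10⁻⁵ × sin 62° = 1.29×10⁻⁴ s⁻¹
Wind speed in SI: 87.5 knots = 45.0 m/s
Geostrophic balance rearranged: |∂P/∂n| = f ρ V_g
|∂P/∂n| = 1.29×10⁻⁴ × 1.04 × 45.0 = 6.03×10⁻³ Pa/m

6.0×10⁻³ Pa/m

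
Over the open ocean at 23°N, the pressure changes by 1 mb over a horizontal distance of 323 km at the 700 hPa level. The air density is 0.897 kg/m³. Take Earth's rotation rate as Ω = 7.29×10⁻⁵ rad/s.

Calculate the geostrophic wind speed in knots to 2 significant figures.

Coriolis parameter at 23°N:
f = 2Ω sin φ = 2 × 7.29×10⁻⁵ × sin 23° = 5.70×10⁻⁵ s⁻¹
Pressure gradient: |∂P/∂n| = 100 Pa / 323000 m = 3.10×10⁻⁴ Pa/m
Geostrophic balance (pressure-gradient force = Coriolis force):
V_g = (1/(fρ)) |∂P/∂n| = 3.10×10⁻⁴ / (5.70×10⁻⁵ × 0.897) = 6.06 m/s
Converting: 6.06 m/s × 1.944 = 12 knots

12 knots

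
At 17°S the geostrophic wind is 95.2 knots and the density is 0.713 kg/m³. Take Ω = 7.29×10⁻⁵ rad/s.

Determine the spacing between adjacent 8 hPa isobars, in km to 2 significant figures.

Coriolis parameter at 17°S:
f = 2Ω sin φ = 2 × 7.29×10⁻⁵ × sin 17° = 4.26×10⁻⁵ s⁻¹
Wind speed in SI: 95.2 knots = 49.0 m/s
Geostrophic balance rearranged: |∂P/∂n| = f ρ V_g
|∂P/∂n| = 4.26×10⁻⁵ × 0.713 × 49.0 = 1.49×10⁻³ Pa/m
Isobar spacing: Δn = ΔP/|∂P/∂n| = 800 Pa / 1.49×10⁻³ Pa/m = 537443 m ≈ 540 km

540 km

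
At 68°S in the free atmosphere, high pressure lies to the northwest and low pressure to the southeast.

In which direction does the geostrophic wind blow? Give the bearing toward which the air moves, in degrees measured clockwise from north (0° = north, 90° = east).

045°

The pressure-gradient force points toward the southeast (bearing 135°).
Geostrophic balance: in the Southern Hemisphere the Coriolis force deflects motion to the left, so the geostrophic wind blows 90° to the left of the pressure-gradient force (low pressure on the right).
Rotating 135° by 90° counterclockwise gives 045° — the wind blows toward the northeast.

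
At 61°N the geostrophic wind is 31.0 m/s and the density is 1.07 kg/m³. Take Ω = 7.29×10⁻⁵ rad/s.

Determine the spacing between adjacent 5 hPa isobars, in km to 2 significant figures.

Coriolis parameter at 61°N:
f = 2Ω sin φ = 2 × 7.29×10⁻⁵ × sin 61° = 1.28×10⁻⁴ s⁻¹
Geostrophic balance rearranged: |∂P/∂n| = f ρ V_g
|∂P/∂n| = 1.28×10⁻⁴ × 1.07 × 31.0 = 4.23×10⁻³ Pa/m
Isobar spacing: Δn = ΔP/|∂P/∂n| = 500 Pa / 4.23×10⁻³ Pa/m = 118208 m ≈ 120 km

120 km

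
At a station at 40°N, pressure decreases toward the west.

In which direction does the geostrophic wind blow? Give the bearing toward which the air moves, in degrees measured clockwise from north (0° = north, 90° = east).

The pressure-gradient force points toward the west (bearing 270°).
Geostrophic balance: in the Northern Hemisphere the Coriolis force deflects motion to the right, so the geostrophic wind blows 90° to the right of the pressure-gradient force (low pressure on the left).
Rotating 270° by 90° clockwise gives 000° — the wind blows toward the north.

000°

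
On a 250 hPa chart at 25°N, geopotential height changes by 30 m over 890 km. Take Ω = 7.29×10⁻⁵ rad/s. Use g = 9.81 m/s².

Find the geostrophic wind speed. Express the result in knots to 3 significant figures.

10.4 knots

Coriolis parameter at 25°N:
f = 2Ω sin φ = 2 × 7.29×10⁻⁵ × sin 25° = 6.16×10⁻⁵ s⁻¹
Height gradient: |∂Z/∂n| = 30 m / 890000 m = 3.37×10⁻⁵
On a pressure surface, geostrophic balance gives V_g = (g/f)|∂Z/∂n|:
V_g = 9.81 × 3.37×10⁻⁵ / 6.16×10⁻⁵ = 5.37 m/s
Converting: 5.37 m/s × 1.944 = 10.4 knots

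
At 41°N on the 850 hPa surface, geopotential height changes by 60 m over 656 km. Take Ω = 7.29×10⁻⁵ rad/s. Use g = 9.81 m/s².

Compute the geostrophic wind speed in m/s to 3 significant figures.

9.38 m/s

Coriolis parameter at 41°N:
f = 2Ω sin φ = 2 × 7.29×10⁻⁵ × sin 41° = 9.57×10⁻⁵ s⁻¹
Height gradient: |∂Z/∂n| = 60 m / 656000 m = 9.15×10⁻⁵
On a pressure surface, geostrophic balance gives V_g = (g/f)|∂Z/∂n|:
V_g = 9.81 × 9.15×10⁻⁵ / 9.57×10⁻⁵ = 9.38 m/s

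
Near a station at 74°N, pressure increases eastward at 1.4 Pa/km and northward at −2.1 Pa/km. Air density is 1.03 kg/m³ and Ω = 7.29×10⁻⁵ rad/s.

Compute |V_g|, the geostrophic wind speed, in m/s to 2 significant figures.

17 m/s

Coriolis parameter at 74°N:
f = 2Ω sin φ = 2 × 7.29×10⁻⁵ × sin 74° = 1.40×10⁻⁴ s⁻¹
Component geostrophic relations (x east, y north):
u_g = −(1/(fρ)) ∂P/∂y,  v_g = (1/(fρ)) ∂P/∂x
u_g = −(−2.1×10⁻³)/(1.40×10⁻⁴ × 1.03) = 14.5 m/s;  v_g = (1.4×10⁻³)/(1.40×10⁻⁴ × 1.03) = 9.70 m/s
|V_g| = √(u_g² + v_g²) = 17.5 m/s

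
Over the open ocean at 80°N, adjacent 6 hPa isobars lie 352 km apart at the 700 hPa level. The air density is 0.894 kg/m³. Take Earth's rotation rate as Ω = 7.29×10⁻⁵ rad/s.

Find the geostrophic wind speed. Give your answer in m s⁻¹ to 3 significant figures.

Coriolis parameter at 80°N:
f = 2Ω sin φ = 2 × 7.29×10⁻⁵ × sin 80° = 1.44×10⁻⁴ s⁻¹
Pressure gradient: |∂P/∂n| = 600 Pa / 352000 m = 1.70×10⁻³ Pa/m
Geostrophic balance (pressure-gradient force = Coriolis force):
V_g = (1/(fρ)) |∂P/∂n| = 1.70×10⁻³ / (1.44×10⁻⁴ × 0.894) = 13.3 m/s

13.3 m s⁻¹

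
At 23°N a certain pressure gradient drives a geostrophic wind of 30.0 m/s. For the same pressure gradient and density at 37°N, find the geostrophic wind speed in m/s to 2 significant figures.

With the same pressure gradient and density, V_g ∝ 1/f ∝ 1/sin φ.
V₂ = V₁ · sin φ₁ / sin φ₂ = 30.0 × sin 23° / sin 37°
V₂ = 30.0 × 0.3907/0.6018 = 19 m/s

19 m/s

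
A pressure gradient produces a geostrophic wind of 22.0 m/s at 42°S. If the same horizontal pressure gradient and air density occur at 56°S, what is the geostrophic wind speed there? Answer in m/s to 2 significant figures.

18 m/s

With the same pressure gradient and density, V_g ∝ 1/f ∝ 1/sin φ.
V₂ = V₁ · sin φ₁ / sin φ₂ = 22.0 × sin 42° / sin 56°
V₂ = 22.0 × 0.6691/0.8290 = 18 m/s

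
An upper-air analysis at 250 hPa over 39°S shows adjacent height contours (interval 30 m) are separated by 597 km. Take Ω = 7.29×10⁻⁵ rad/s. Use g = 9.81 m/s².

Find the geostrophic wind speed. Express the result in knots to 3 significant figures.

10.4 knots

Coriolis parameter at 39°S:
f = 2Ω sin φ = 2 × 7.29×10⁻⁵ × sin 39° = 9.18×10⁻⁵ s⁻¹
Height gradient: |∂Z/∂n| = 30 m / 597000 m = 5.03×10⁻⁵
On a pressure surface, geostrophic balance gives V_g = (g/f)|∂Z/∂n|:
V_g = 9.81 × 5.03×10⁻⁵ / 9.18×10⁻⁵ = 5.37 m/s
Converting: 5.37 m/s × 1.944 = 10.4 knots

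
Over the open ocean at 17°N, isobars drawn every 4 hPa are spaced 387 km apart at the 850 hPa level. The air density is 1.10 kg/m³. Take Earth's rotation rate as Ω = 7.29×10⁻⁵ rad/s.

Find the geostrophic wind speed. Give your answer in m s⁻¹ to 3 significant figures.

Coriolis parameter at 17°N:
f = 2Ω sin φ = 2 × 7.29×10⁻⁵ × sin 17° = 4.26×10⁻⁵ s⁻¹
Pressure gradient: |∂P/∂n| = 400 Pa / 387000 m = 1.03×10⁻³ Pa/m
Geostrophic balance (pressure-gradient force = Coriolis force):
V_g = (1/(fρ)) |∂P/∂n| = 1.03×10⁻³ / (4.26×10⁻⁵ × 1.10) = 22.0 m/s

22.0 m s⁻¹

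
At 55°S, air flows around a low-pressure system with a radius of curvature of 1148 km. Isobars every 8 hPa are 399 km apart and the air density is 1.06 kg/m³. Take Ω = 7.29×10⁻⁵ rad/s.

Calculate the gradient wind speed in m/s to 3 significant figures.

14.3 m/s

Coriolis parameter at 55°S:
f = 2Ω sin φ = 2 × 7.29×10⁻⁵ × sin 55° = 1.19×10⁻⁴ s⁻¹
Pressure gradient: |∂P/∂n| = 800 Pa / 399000 m = 2.01×10⁻³ Pa/m
Geostrophic speed: V_g = |∂P/∂n|/(fρ) = 2.01×10⁻³/(1.19×10⁻⁴ × 1.06) = 15.8 m/s
Around a low, centrifugal force acts outward with Coriolis, so pressure-gradient force balances both:
(1/ρ)|∂P/∂n| = fV + V²/R  →  V² + fR·V − fR·V_g = 0
With fR = 1.19×10⁻⁴ × 1148×10³ m = 137 m/s:
V = [−fR + √((fR)² + 4 fR V_g)]/2 = [−137 + √(137² + 4×137×15.8)]/2 = 14.3 m/s
Subgeostrophic (V < V_g = 15.8 m/s), as expected around a low.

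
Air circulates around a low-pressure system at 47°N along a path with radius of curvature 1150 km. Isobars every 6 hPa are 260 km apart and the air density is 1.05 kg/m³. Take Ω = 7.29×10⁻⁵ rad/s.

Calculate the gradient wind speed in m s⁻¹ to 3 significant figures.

Coriolis parameter at 47°N:
f = 2Ω sin φ = 2 × 7.29×10⁻⁵ × sin 47° = 1.07×10⁻⁴ s⁻¹
Pressure gradient: |∂P/∂n| = 600 Pa / 260000 m = 2.31×10⁻³ Pa/m
Geostrophic speed: V_g = |∂P/∂n|/(fρ) = 2.31×10⁻³/(1.07×10⁻⁴ × 1.05) = 20.6 m/s
Around a low, centrifugal force acts outward with Coriolis, so pressure-gradient force balances both:
(1/ρ)|∂P/∂n| = fV + V²/R  →  V² + fR·V − fR·V_g = 0
With fR = 1.07×10⁻⁴ × 1150×10³ m = 123 m/s:
V = [−fR + √((fR)² + 4 fR V_g)]/2 = [−123 + √(123² + 4×123×20.6)]/2 = 18 m/s
Subgeostrophic (V < V_g = 20.6 m/s), as expected around a low.

18.0 m s⁻¹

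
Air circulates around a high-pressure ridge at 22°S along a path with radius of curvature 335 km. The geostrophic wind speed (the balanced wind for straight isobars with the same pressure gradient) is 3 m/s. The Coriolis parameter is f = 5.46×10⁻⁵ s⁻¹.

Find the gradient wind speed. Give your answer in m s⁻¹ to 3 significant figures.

Around a high, pressure-gradient force acts outward with centrifugal, so Coriolis balances both:
fV = (1/ρ)|∂P/∂n| + V²/R  →  V² − fR·V + fR·V_g = 0
With fR = 5.46×10⁻⁵ × 335×10³ m = 18.3 m/s:
V = [fR − √((fR)² − 4 fR V_g)]/2 = [18.3 − √(18.3² − 4×18.3×3)]/2 = 3.78 m/s
Supergeostrophic (V > V_g = 3 m/s), as expected around a high.

3.78 m s⁻¹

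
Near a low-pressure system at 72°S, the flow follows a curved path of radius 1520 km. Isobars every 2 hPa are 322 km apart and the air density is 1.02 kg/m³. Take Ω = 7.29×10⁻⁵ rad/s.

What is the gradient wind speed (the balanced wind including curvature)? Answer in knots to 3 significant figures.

Coriolis parameter at 72°S:
f = 2Ω sin φ = 2 × 7.29×10⁻⁵ × sin 72° = 1.39×10⁻⁴ s⁻¹
Pressure gradient: |∂P/∂n| = 200 Pa / 322000 m = 6.21×10⁻⁴ Pa/m
Geostrophic speed: V_g = |∂P/∂n|/(fρ) = 6.21×10⁻⁴/(1.39×10⁻⁴ × 1.02) = 4.39 m/s
Around a low, centrifugal force acts outward with Coriolis, so pressure-gradient force balances both:
(1/ρ)|∂P/∂n| = fV + V²/R  →  V² + fR·V − fR·V_g = 0
With fR = 1.39×10⁻⁴ × 1520×10³ m = 211 m/s:
V = [−fR + √((fR)² + 4 fR V_g)]/2 = [−211 + √(211² + 4×211×4.39)]/2 = 4.3 m/s
Subgeostrophic (V < V_g = 4.39 m/s), as expected around a low.
Converting: 4.3 m/s × 1.944 = 8.37 knots

8.37 knots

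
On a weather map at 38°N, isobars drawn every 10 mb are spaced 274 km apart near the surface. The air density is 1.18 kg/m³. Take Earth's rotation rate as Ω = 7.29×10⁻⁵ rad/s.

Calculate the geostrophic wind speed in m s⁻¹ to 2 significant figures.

Coriolis parameter at 38°N:
f = 2Ω sin φ = 2 × 7.29×10⁻⁵ × sin 38° = 8.98×10⁻⁵ s⁻¹
Pressure gradient: |∂P/∂n| = 1000 Pa / 274000 m = 3.65×10⁻³ Pa/m
Geostrophic balance (pressure-gradient force = Coriolis force):
V_g = (1/(fρ)) |∂P/∂n| = 3.65×10⁻³ / (8.98×10⁻⁵ × 1.18) = 34.5 m/s

34 m s⁻¹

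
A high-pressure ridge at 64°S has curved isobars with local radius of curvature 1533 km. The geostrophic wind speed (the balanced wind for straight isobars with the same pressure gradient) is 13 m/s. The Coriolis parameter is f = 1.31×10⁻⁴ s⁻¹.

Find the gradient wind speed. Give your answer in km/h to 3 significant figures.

Around a high, pressure-gradient force acts outward with centrifugal, so Coriolis balances both:
fV = (1/ρ)|∂P/∂n| + V²/R  →  V² − fR·V + fR·V_g = 0
With fR = 1.31×10⁻⁴ × 1533×10³ m = 201 m/s:
V = [fR − √((fR)² − 4 fR V_g)]/2 = [201 − √(201² − 4×201×13)]/2 = 14 m/s
Supergeostrophic (V > V_g = 13 m/s), as expected around a high.
Converting: 14 m/s × 3.6 = 50.3 km/h

50.3 km/h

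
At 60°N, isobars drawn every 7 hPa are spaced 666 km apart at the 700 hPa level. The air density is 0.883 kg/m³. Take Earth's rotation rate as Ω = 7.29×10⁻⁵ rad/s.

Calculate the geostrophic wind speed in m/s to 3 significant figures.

9.43 m/s

Coriolis parameter at 60°N:
f = 2Ω sin φ = 2 × 7.29×10⁻⁵ × sin 60° = 1.26×10⁻⁴ s⁻¹
Pressure gradient: |∂P/∂n| = 700 Pa / 666000 m = 1.05×10⁻³ Pa/m
Geostrophic balance (pressure-gradient force = Coriolis force):
V_g = (1/(fρ)) |∂P/∂n| = 1.05×10⁻³ / (1.26×10⁻⁴ × 0.883) = 9.43 m/s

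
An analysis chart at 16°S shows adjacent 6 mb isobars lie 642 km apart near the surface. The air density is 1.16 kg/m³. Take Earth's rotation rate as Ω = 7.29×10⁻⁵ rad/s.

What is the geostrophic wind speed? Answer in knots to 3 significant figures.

Coriolis parameter at 16°S:
f = 2Ω sin φ = 2 × 7.29×10⁻⁵ × sin 16° = 4.02×10⁻⁵ s⁻¹
Pressure gradient: |∂P/∂n| = 600 Pa / 642000 m = 9.35×10⁻⁴ Pa/m
Geostrophic balance (pressure-gradient force = Coriolis force):
V_g = (1/(fρ)) |∂P/∂n| = 9.35×10⁻⁴ / (4.02×10⁻⁵ × 1.16) = 20.0 m/s
Converting: 20.0 m/s × 1.944 = 39.0 knots

39.0 knots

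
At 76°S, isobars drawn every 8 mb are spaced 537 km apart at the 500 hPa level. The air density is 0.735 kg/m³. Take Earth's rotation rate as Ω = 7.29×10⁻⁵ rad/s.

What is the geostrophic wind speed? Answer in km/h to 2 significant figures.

Coriolis parameter at 76°S:
f = 2Ω sin φ = 2 × 7.29×10⁻⁵ × sin 76° = 1.41×10⁻⁴ s⁻¹
Pressure gradient: |∂P/∂n| = 800 Pa / 537000 m = 1.49×10⁻³ Pa/m
Geostrophic balance (pressure-gradient force = Coriolis force):
V_g = (1/(fρ)) |∂P/∂n| = 1.49×10⁻³ / (1.41×10⁻⁴ × 0.735) = 14.3 m/s
Converting: 14.3 m/s × 3.6 = 52 km/h

52 km/h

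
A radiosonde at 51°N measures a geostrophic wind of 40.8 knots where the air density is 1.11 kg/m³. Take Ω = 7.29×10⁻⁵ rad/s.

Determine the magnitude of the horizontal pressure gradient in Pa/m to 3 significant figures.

2.64×10⁻³ Pa/m

Coriolis parameter at 51°N:
f = 2Ω sin φ = 2 × 7.29×10⁻⁵ × sin 51° = 1.13×10⁻⁴ s⁻¹
Wind speed in SI: 40.8 knots = 21.0 m/s
Geostrophic balance rearranged: |∂P/∂n| = f ρ V_g
|∂P/∂n| = 1.13×10⁻⁴ × 1.11 × 21.0 = 2.64×10⁻³ Pa/m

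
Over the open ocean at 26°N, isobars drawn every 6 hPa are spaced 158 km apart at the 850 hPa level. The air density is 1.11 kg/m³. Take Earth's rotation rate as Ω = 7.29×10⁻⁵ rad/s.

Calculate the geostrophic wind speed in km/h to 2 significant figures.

190 km/h

Coriolis parameter at 26°N:
f = 2Ω sin φ = 2 × 7.29×10⁻⁵ × sin 26° = 6.39×10⁻⁵ s⁻¹
Pressure gradient: |∂P/∂n| = 600 Pa / 158000 m = 3.80×10⁻³ Pa/m
Geostrophic balance (pressure-gradient force = Coriolis force):
V_g = (1/(fρ)) |∂P/∂n| = 3.80×10⁻³ / (6.39×10⁻⁵ × 1.11) = 53.5 m/s
Converting: 53.5 m/s × 3.6 = 190 km/h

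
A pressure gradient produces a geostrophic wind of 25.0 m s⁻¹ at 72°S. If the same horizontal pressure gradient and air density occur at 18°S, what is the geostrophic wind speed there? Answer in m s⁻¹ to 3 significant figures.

With the same pressure gradient and density, V_g ∝ 1/f ∝ 1/sin φ.
V₂ = V₁ · sin φ₁ / sin φ₂ = 25.0 × sin 72° / sin 18°
V₂ = 25.0 × 0.9511/0.3090 = 76.9 m s⁻¹

76.9 m s⁻¹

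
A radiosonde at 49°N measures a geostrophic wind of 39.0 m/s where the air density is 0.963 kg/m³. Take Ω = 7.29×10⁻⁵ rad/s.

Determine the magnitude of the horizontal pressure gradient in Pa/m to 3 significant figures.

4.13×10⁻³ Pa/m

Coriolis parameter at 49°N:
f = 2Ω sin φ = 2 × 7.29×10⁻⁵ × sin 49° = 1.10×10⁻⁴ s⁻¹
Geostrophic balance rearranged: |∂P/∂n| = f ρ V_g
|∂P/∂n| = 1.10×10⁻⁴ × 0.963 × 39.0 = 4.13×10⁻³ Pa/m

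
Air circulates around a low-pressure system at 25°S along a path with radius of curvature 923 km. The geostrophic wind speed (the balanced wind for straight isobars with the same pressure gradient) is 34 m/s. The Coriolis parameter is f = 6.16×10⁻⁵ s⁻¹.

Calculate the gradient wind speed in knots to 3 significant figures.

Around a low, centrifugal force acts outward with Coriolis, so pressure-gradient force balances both:
(1/ρ)|∂P/∂n| = fV + V²/R  →  V² + fR·V − fR·V_g = 0
With fR = 6.16×10⁻⁵ × 923×10³ m = 56.9 m/s:
V = [−fR + √((fR)² + 4 fR V_g)]/2 = [−56.9 + √(56.9² + 4×56.9×34)]/2 = 23.9 m/s
Subgeostrophic (V < V_g = 34 m/s), as expected around a low.
Converting: 23.9 m/s × 1.944 = 46.5 knots

46.5 knots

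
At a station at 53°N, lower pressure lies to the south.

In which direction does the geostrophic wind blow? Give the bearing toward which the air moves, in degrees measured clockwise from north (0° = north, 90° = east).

270°

The pressure-gradient force points toward the south (bearing 180°).
Geostrophic balance: in the Northern Hemisphere the Coriolis force deflects motion to the right, so the geostrophic wind blows 90° to the right of the pressure-gradient force (low pressure on the left).
Rotating 180° by 90° clockwise gives 270° — the wind blows toward the west.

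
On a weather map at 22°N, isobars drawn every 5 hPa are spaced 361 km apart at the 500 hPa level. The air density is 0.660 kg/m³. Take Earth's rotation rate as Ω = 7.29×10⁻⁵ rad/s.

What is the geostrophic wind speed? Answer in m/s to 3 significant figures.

Coriolis parameter at 22°N:
f = 2Ω sin φ = 2 × 7.29×10⁻⁵ × sin 22° = 5.46×10⁻⁵ s⁻¹
Pressure gradient: |∂P/∂n| = 500 Pa / 361000 m = 1.39×10⁻³ Pa/m
Geostrophic balance (pressure-gradient force = Coriolis force):
V_g = (1/(fρ)) |∂P/∂n| = 1.39×10⁻³ / (5.46×10⁻⁵ × 0.660) = 38.4 m/s

38.4 m/s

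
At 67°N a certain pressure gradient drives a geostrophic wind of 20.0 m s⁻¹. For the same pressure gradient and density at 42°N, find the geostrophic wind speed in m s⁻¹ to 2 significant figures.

28 m s⁻¹

With the same pressure gradient and density, V_g ∝ 1/f ∝ 1/sin φ.
V₂ = V₁ · sin φ₁ / sin φ₂ = 20.0 × sin 67° / sin 42°
V₂ = 20.0 × 0.9205/0.6691 = 28 m s⁻¹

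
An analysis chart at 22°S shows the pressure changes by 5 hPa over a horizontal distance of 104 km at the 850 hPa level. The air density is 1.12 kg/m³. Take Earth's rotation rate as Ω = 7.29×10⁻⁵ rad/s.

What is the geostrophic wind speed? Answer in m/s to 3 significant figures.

Coriolis parameter at 22°S:
f = 2Ω sin φ = 2 × 7.29×10⁻⁵ × sin 22° = 5.46×10⁻⁵ s⁻¹
Pressure gradient: |∂P/∂n| = 500 Pa / 104000 m = 4.81×10⁻³ Pa/m
Geostrophic balance (pressure-gradient force = Coriolis force):
V_g = (1/(fρ)) |∂P/∂n| = 4.81×10⁻³ / (5.46×10⁻⁵ × 1.12) = 78.6 m/s

78.6 m/s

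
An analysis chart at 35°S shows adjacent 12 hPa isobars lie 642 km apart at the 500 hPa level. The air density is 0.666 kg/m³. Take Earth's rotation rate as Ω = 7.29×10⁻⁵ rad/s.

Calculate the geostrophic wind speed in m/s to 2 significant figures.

34 m/s

Coriolis parameter at 35°S:
f = 2Ω sin φ = 2 × 7.29×10⁻⁵ × sin 35° = 8.36×10⁻⁵ s⁻¹
Pressure gradient: |∂P/∂n| = 1200 Pa / 642000 m = 1.87×10⁻³ Pa/m
Geostrophic balance (pressure-gradient force = Coriolis force):
V_g = (1/(fρ)) |∂P/∂n| = 1.87×10⁻³ / (8.36×10⁻⁵ × 0.666) = 33.6 m/s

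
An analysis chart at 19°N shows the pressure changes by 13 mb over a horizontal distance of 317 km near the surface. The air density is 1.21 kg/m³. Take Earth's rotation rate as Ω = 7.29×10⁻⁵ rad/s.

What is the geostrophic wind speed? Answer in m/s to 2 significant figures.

Coriolis parameter at 19°N:
f = 2Ω sin φ = 2 × 7.29×10⁻⁵ × sin 19° = 4.75×10⁻⁵ s⁻¹
Pressure gradient: |∂P/∂n| = 1300 Pa / 317000 m = 4.10×10⁻³ Pa/m
Geostrophic balance (pressure-gradient force = Coriolis force):
V_g = (1/(fρ)) |∂P/∂n| = 4.10×10⁻³ / (4.75×10⁻⁵ × 1.21) = 71.4 m/s

71 m/s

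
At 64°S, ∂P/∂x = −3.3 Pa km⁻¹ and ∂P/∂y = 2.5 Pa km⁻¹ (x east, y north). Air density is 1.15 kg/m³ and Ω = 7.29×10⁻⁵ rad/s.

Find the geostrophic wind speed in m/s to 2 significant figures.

27 m/s

Coriolis parameter at 64°S:
f = 2Ω sin φ = 2 × 7.29×10⁻⁵ × sin 64° = 1.31×10⁻⁴ s⁻¹
In the Southern Hemisphere f is negative: f = −1.31×10⁻⁴ s⁻¹.
Component geostrophic relations (x east, y north):
u_g = −(1/(fρ)) ∂P/∂y,  v_g = (1/(fρ)) ∂P/∂x
u_g = −(2.5×10⁻³)/(−1.31×10⁻⁴ × 1.15) = 16.6 m/s;  v_g = (−3.3×10⁻³)/(−1.31×10⁻⁴ × 1.15) = 21.9 m/s
|V_g| = √(u_g² + v_g²) = 27.5 m/s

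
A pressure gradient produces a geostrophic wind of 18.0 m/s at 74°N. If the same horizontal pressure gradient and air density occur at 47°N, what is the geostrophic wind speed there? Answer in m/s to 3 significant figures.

With the same pressure gradient and density, V_g ∝ 1/f ∝ 1/sin φ.
V₂ = V₁ · sin φ₁ / sin φ₂ = 18.0 × sin 74° / sin 47°
V₂ = 18.0 × 0.9613/0.7314 = 23.7 m/s

23.7 m/s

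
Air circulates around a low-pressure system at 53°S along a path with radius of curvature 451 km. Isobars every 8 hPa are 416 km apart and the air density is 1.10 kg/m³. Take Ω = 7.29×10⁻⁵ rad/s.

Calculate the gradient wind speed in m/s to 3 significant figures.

12.2 m/s

Coriolis parameter at 53°S:
f = 2Ω sin φ = 2 × 7.29×10⁻⁵ × sin 53° = 1.16×10⁻⁴ s⁻¹
Pressure gradient: |∂P/∂n| = 800 Pa / 416000 m = 1.92×10⁻³ Pa/m
Geostrophic speed: V_g = |∂P/∂n|/(fρ) = 1.92×10⁻³/(1.16×10⁻⁴ × 1.10) = 15.0 m/s
Around a low, centrifugal force acts outward with Coriolis, so pressure-gradient force balances both:
(1/ρ)|∂P/∂n| = fV + V²/R  →  V² + fR·V − fR·V_g = 0
With fR = 1.16×10⁻⁴ × 451×10³ m = 52.5 m/s:
V = [−fR + √((fR)² + 4 fR V_g)]/2 = [−52.5 + √(52.5² + 4×52.5×15)]/2 = 12.2 m/s
Subgeostrophic (V < V_g = 15 m/s), as expected around a low.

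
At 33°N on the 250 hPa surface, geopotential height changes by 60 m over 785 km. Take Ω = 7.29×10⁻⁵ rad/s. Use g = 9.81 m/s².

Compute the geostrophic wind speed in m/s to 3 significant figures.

Coriolis parameter at 33°N:
f = 2Ω sin φ = 2 × 7.29×10⁻⁵ × sin 33° = 7.94×10⁻⁵ s⁻¹
Height gradient: |∂Z/∂n| = 60 m / 785000 m = 7.64×10⁻⁵
On a pressure surface, geostrophic balance gives V_g = (g/f)|∂Z/∂n|:
V_g = 9.81 × 7.64×10⁻⁵ / 7.94×10⁻⁵ = 9.44 m/s

9.44 m/s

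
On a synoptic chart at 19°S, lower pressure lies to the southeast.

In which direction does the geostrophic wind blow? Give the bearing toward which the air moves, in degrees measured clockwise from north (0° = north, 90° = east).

The pressure-gradient force points toward the southeast (bearing 135°).
Geostrophic balance: in the Southern Hemisphere the Coriolis force deflects motion to the left, so the geostrophic wind blows 90° to the left of the pressure-gradient force (low pressure on the right).
Rotating 135° by 90° counterclockwise gives 045° — the wind blows toward the northeast.

045°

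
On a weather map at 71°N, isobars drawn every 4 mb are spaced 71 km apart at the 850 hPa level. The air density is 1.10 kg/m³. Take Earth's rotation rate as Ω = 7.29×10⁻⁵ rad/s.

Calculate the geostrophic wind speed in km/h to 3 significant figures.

Coriolis parameter at 71°N:
f = 2Ω sin φ = 2 × 7.29×10⁻⁵ × sin 71° = 1.38×10⁻⁴ s⁻¹
Pressure gradient: |∂P/∂n| = 400 Pa / 71000 m = 5.63×10⁻³ Pa/m
Geostrophic balance (pressure-gradient force = Coriolis force):
V_g = (1/(fρ)) |∂P/∂n| = 5.63×10⁻³ / (1.38×10⁻⁴ × 1.10) = 37.2 m/s
Converting: 37.2 m/s × 3.6 = 134 km/h

134 km/h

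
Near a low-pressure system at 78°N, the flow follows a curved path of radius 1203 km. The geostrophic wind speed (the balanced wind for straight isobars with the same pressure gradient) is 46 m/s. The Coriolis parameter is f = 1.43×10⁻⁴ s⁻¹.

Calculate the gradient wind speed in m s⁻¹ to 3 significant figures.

37.7 m s⁻¹

Around a low, centrifugal force acts outward with Coriolis, so pressure-gradient force balances both:
(1/ρ)|∂P/∂n| = fV + V²/R  →  V² + fR·V − fR·V_g = 0
With fR = 1.43×10⁻⁴ × 1203×10³ m = 172 m/s:
V = [−fR + √((fR)² + 4 fR V_g)]/2 = [−172 + √(172² + 4×172×46)]/2 = 37.7 m/s
Subgeostrophic (V < V_g = 46 m/s), as expected around a low.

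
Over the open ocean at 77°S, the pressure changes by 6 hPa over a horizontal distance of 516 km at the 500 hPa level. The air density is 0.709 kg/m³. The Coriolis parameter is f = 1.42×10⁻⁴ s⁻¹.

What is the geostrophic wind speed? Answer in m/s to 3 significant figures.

Pressure gradient: |∂P/∂n| = 600 Pa / 516000 m = 1.16×10⁻³ Pa/m
Geostrophic balance (pressure-gradient force = Coriolis force):
V_g = (1/(fρ)) |∂P/∂n| = 1.16×10⁻³ / (1.42×10⁻⁴ × 0.709) = 11.5 m/s

11.5 m/s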